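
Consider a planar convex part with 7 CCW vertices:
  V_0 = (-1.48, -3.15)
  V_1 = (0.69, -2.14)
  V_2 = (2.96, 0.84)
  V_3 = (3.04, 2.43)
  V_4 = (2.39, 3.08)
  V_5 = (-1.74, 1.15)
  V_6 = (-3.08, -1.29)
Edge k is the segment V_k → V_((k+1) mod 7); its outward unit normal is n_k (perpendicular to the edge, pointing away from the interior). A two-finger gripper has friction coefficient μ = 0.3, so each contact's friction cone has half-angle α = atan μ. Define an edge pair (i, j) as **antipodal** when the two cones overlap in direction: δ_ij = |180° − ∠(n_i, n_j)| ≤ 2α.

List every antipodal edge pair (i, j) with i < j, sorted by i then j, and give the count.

count = 5; pairs: (0,4), (1,4), (1,5), (2,5), (3,6)

α = atan 0.3 = 16.70°;  2α = 33.40°
n_0 = (+0.4220, -0.9066)
n_1 = (+0.7955, -0.6060)
n_2 = (+0.9987, -0.0503)
n_3 = (+0.7071, +0.7071)
n_4 = (-0.4234, +0.9060)
n_5 = (-0.8765, +0.4814)
n_6 = (-0.7581, -0.6521)
  (0,1): δ = 152.26°  ·
  (0,2): δ = 117.84°  ·
  (0,3): δ = 69.96°  ·
  (0,4): δ = 0.09°  ✓
  (0,5): δ = 36.27°  ·
  (0,6): δ = 105.74°  ·
  (1,2): δ = 145.58°  ·
  (1,3): δ = 97.70°  ·
  (1,4): δ = 27.65°  ✓
  (1,5): δ = 8.52°  ✓
  (1,6): δ = 78.00°  ·
  (2,3): δ = 132.12°  ·
  (2,4): δ = 62.07°  ·
  (2,5): δ = 25.89°  ✓
  (2,6): δ = 43.58°  ·
  (3,4): δ = 109.95°  ·
  (3,5): δ = 73.77°  ·
  (3,6): δ = 4.30°  ✓
  (4,5): δ = 143.82°  ·
  (4,6): δ = 74.34°  ·
  (5,6): δ = 110.52°  ·
antipodal pairs: 5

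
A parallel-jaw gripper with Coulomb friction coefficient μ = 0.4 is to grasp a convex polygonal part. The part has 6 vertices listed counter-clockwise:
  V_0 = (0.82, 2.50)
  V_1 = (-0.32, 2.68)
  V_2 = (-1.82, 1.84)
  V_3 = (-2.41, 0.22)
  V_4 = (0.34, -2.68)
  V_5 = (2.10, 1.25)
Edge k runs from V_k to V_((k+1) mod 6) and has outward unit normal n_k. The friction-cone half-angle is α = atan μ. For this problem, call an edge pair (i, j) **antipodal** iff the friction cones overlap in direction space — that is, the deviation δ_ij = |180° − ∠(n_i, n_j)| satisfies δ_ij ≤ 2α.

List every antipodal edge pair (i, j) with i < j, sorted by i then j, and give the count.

α = atan 0.4 = 21.80°;  2α = 43.60°
n_0 = (+0.1560, +0.9878)
n_1 = (-0.4886, +0.8725)
n_2 = (-0.9396, +0.3422)
n_3 = (-0.7256, -0.6881)
n_4 = (+0.9127, -0.4087)
n_5 = (+0.6987, +0.7154)
  (0,1): δ = 141.78°  ·
  (0,2): δ = 101.04°  ·
  (0,3): δ = 37.55°  ✓
  (0,4): δ = 74.85°  ·
  (0,5): δ = 144.65°  ·
  (1,2): δ = 139.26°  ·
  (1,3): δ = 75.77°  ·
  (1,4): δ = 36.63°  ✓
  (1,5): δ = 106.43°  ·
  (2,3): δ = 116.51°  ·
  (2,4): δ = 4.11°  ✓
  (2,5): δ = 65.69°  ·
  (3,4): δ = 67.60°  ·
  (3,5): δ = 2.20°  ✓
  (4,5): δ = 110.20°  ·
antipodal pairs: 4

count = 4; pairs: (0,3), (1,4), (2,4), (3,5)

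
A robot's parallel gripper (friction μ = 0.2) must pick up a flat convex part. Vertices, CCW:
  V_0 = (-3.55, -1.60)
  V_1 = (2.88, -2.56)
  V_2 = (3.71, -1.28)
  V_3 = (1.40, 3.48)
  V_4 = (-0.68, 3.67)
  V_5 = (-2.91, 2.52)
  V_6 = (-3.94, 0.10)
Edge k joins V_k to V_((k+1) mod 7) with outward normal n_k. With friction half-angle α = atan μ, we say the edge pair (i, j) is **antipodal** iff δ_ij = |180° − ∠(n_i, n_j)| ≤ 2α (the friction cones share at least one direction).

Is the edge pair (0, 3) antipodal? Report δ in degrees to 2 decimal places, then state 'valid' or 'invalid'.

δ = 3.27°, valid

α = atan 0.2 = 11.31°;  2α = 22.62°
edge 0: e_0 = (+6.43, -0.96);  n_0 = (-0.1477, -0.9890)
edge 3: e_3 = (-2.08, +0.19);  n_3 = (+0.0910, +0.9959)
∠(n_0, n_3) = 176.73°
δ = |180° − 176.73°| = 3.27°
3.27° ≤ 2α = 22.62°  →  valid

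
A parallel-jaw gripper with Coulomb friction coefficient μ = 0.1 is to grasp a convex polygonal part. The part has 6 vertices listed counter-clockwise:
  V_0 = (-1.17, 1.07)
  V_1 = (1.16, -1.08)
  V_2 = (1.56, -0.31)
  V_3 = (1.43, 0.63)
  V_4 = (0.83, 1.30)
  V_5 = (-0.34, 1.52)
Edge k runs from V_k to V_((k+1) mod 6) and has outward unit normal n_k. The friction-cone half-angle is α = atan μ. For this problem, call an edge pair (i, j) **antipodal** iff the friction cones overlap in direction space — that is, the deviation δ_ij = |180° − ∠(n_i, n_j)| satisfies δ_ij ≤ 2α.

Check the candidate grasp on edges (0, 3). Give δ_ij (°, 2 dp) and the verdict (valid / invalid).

δ = 5.46°, valid

α = atan 0.1 = 5.71°;  2α = 11.42°
edge 0: e_0 = (+2.33, -2.15);  n_0 = (-0.6781, -0.7349)
edge 3: e_3 = (-0.60, +0.67);  n_3 = (+0.7450, +0.6671)
∠(n_0, n_3) = 174.54°
δ = |180° − 174.54°| = 5.46°
5.46° ≤ 2α = 11.42°  →  valid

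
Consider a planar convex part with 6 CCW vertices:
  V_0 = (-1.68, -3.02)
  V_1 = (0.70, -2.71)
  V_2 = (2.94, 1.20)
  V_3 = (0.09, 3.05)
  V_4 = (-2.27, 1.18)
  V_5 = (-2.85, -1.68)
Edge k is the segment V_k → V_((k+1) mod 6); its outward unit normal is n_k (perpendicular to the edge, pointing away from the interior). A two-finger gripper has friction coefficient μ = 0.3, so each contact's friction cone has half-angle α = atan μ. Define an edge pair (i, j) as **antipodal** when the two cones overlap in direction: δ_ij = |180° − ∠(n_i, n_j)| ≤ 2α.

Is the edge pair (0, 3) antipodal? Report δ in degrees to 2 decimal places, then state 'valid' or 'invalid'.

δ = 30.97°, valid

α = atan 0.3 = 16.70°;  2α = 33.40°
edge 0: e_0 = (+2.38, +0.31);  n_0 = (+0.1292, -0.9916)
edge 3: e_3 = (-2.36, -1.87);  n_3 = (-0.6210, +0.7838)
∠(n_0, n_3) = 149.03°
δ = |180° − 149.03°| = 30.97°
30.97° ≤ 2α = 33.40°  →  valid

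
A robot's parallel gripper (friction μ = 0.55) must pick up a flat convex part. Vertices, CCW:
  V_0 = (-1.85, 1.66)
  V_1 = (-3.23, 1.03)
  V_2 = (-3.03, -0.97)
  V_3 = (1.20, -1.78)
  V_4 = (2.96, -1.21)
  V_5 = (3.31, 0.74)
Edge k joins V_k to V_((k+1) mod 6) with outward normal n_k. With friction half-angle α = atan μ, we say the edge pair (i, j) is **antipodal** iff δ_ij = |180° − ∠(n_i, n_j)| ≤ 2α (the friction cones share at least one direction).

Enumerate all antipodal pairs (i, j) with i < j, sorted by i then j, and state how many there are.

α = atan 0.55 = 28.81°;  2α = 57.62°
n_0 = (-0.4153, +0.9097)
n_1 = (-0.9950, -0.0995)
n_2 = (-0.1881, -0.9822)
n_3 = (+0.3081, -0.9514)
n_4 = (+0.9843, -0.1767)
n_5 = (+0.1755, +0.9845)
  (0,1): δ = 108.83°  ·
  (0,2): δ = 35.38°  ✓
  (0,3): δ = 6.59°  ✓
  (0,4): δ = 55.29°  ✓
  (0,5): δ = 145.35°  ·
  (1,2): δ = 106.55°  ·
  (1,3): δ = 77.77°  ·
  (1,4): δ = 15.89°  ✓
  (1,5): δ = 74.18°  ·
  (2,3): δ = 151.21°  ·
  (2,4): δ = 89.34°  ·
  (2,5): δ = 0.73°  ✓
  (3,4): δ = 118.12°  ·
  (3,5): δ = 28.05°  ✓
  (4,5): δ = 89.93°  ·
antipodal pairs: 6

count = 6; pairs: (0,2), (0,3), (0,4), (1,4), (2,5), (3,5)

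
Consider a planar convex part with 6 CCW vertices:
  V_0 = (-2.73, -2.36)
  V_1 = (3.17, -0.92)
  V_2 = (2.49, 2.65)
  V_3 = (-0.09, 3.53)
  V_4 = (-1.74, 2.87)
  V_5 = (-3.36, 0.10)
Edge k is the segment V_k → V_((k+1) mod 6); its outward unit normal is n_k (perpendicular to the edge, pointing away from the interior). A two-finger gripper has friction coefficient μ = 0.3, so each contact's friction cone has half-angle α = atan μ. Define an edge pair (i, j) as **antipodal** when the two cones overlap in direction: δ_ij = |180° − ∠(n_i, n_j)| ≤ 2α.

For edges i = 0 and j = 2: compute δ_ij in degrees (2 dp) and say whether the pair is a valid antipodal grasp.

α = atan 0.3 = 16.70°;  2α = 33.40°
edge 0: e_0 = (+5.90, +1.44);  n_0 = (+0.2371, -0.9715)
edge 2: e_2 = (-2.58, +0.88);  n_2 = (+0.3228, +0.9465)
∠(n_0, n_2) = 147.45°
δ = |180° − 147.45°| = 32.55°
32.55° ≤ 2α = 33.40°  →  valid

δ = 32.55°, valid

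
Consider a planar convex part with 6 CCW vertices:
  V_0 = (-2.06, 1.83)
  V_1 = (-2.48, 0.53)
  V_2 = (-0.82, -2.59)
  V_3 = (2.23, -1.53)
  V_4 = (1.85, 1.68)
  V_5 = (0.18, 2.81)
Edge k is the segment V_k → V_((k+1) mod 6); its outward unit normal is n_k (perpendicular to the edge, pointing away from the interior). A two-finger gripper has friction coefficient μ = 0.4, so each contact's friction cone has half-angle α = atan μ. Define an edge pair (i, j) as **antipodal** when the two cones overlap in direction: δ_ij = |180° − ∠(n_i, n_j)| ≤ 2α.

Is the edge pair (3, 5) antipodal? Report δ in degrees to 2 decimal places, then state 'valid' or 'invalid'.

δ = 73.12°, invalid

α = atan 0.4 = 21.80°;  2α = 43.60°
edge 3: e_3 = (-0.38, +3.21);  n_3 = (+0.9931, +0.1176)
edge 5: e_5 = (-2.24, -0.98);  n_5 = (-0.4008, +0.9162)
∠(n_3, n_5) = 106.88°
δ = |180° − 106.88°| = 73.12°
73.12° > 2α = 43.60°  →  invalid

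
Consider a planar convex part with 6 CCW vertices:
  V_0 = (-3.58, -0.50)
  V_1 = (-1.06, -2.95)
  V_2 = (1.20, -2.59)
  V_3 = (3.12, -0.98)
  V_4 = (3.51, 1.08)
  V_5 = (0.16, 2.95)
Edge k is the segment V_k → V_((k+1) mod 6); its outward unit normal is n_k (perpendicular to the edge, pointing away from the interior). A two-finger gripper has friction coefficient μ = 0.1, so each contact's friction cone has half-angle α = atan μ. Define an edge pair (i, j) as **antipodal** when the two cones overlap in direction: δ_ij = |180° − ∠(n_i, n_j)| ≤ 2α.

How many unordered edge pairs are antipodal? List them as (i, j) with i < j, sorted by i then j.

α = atan 0.1 = 5.71°;  2α = 11.42°
n_0 = (-0.6971, -0.7170)
n_1 = (+0.1573, -0.9875)
n_2 = (+0.6425, -0.7663)
n_3 = (+0.9825, -0.1860)
n_4 = (+0.4874, +0.8732)
n_5 = (-0.6780, +0.7350)
  (0,1): δ = 126.76°  ·
  (0,2): δ = 95.83°  ·
  (0,3): δ = 56.53°  ·
  (0,4): δ = 15.02°  ·
  (0,5): δ = 86.88°  ·
  (1,2): δ = 149.07°  ·
  (1,3): δ = 109.77°  ·
  (1,4): δ = 38.22°  ·
  (1,5): δ = 33.64°  ·
  (2,3): δ = 140.70°  ·
  (2,4): δ = 69.15°  ·
  (2,5): δ = 2.71°  ✓
  (3,4): δ = 108.45°  ·
  (3,5): δ = 36.59°  ·
  (4,5): δ = 108.14°  ·
antipodal pairs: 1

count = 1; pairs: (2,5)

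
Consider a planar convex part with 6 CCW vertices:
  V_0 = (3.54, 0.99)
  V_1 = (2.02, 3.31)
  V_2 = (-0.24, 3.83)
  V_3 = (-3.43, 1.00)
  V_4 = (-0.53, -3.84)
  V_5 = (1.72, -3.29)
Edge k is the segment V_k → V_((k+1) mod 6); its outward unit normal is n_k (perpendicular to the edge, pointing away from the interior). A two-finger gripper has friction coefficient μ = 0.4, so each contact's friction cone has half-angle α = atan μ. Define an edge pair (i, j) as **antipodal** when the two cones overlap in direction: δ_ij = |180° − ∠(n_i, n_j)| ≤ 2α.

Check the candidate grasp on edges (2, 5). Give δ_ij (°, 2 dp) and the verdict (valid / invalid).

α = atan 0.4 = 21.80°;  2α = 43.60°
edge 2: e_2 = (-3.19, -2.83);  n_2 = (-0.6636, +0.7481)
edge 5: e_5 = (+1.82, +4.28);  n_5 = (+0.9203, -0.3913)
∠(n_2, n_5) = 154.61°
δ = |180° − 154.61°| = 25.39°
25.39° ≤ 2α = 43.60°  →  valid

δ = 25.39°, valid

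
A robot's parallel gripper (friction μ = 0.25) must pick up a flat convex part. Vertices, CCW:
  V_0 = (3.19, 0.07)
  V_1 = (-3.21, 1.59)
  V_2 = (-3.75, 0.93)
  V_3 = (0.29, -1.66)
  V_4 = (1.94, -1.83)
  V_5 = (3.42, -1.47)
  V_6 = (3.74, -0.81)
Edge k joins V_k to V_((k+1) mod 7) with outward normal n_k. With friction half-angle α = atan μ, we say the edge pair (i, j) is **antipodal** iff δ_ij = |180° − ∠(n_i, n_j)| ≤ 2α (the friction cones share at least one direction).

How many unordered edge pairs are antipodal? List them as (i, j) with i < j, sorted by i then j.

α = atan 0.25 = 14.04°;  2α = 28.07°
n_0 = (+0.2311, +0.9729)
n_1 = (-0.7740, +0.6332)
n_2 = (-0.5397, -0.8419)
n_3 = (-0.1025, -0.9947)
n_4 = (+0.2364, -0.9717)
n_5 = (+0.8998, -0.4363)
n_6 = (+0.8480, +0.5300)
  (0,1): δ = 115.93°  ·
  (0,2): δ = 19.30°  ✓
  (0,3): δ = 7.48°  ✓
  (0,4): δ = 27.03°  ✓
  (0,5): δ = 77.49°  ·
  (0,6): δ = 135.37°  ·
  (1,2): δ = 83.37°  ·
  (1,3): δ = 56.59°  ·
  (1,4): δ = 37.04°  ·
  (1,5): δ = 13.42°  ✓
  (1,6): δ = 71.29°  ·
  (2,3): δ = 153.22°  ·
  (2,4): δ = 133.67°  ·
  (2,5): δ = 83.20°  ·
  (2,6): δ = 25.33°  ✓
  (3,4): δ = 160.45°  ·
  (3,5): δ = 109.98°  ·
  (3,6): δ = 52.11°  ·
  (4,5): δ = 129.54°  ·
  (4,6): δ = 71.67°  ·
  (5,6): δ = 122.13°  ·
antipodal pairs: 5

count = 5; pairs: (0,2), (0,3), (0,4), (1,5), (2,6)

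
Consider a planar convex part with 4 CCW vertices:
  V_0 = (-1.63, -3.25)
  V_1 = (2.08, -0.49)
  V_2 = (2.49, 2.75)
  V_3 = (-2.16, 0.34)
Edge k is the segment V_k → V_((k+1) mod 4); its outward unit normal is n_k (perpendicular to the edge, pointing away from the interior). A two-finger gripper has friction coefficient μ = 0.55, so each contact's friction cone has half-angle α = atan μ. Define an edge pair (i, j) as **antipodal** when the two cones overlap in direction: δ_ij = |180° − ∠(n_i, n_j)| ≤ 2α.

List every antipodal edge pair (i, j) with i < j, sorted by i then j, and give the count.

count = 3; pairs: (0,2), (1,2), (1,3)

α = atan 0.55 = 28.81°;  2α = 57.62°
n_0 = (+0.5969, -0.8023)
n_1 = (+0.9921, -0.1255)
n_2 = (-0.4601, +0.8878)
n_3 = (-0.9893, -0.1460)
  (0,1): δ = 133.86°  ·
  (0,2): δ = 9.25°  ✓
  (0,3): δ = 61.75°  ·
  (1,2): δ = 55.39°  ✓
  (1,3): δ = 15.61°  ✓
  (2,3): δ = 109.00°  ·
antipodal pairs: 3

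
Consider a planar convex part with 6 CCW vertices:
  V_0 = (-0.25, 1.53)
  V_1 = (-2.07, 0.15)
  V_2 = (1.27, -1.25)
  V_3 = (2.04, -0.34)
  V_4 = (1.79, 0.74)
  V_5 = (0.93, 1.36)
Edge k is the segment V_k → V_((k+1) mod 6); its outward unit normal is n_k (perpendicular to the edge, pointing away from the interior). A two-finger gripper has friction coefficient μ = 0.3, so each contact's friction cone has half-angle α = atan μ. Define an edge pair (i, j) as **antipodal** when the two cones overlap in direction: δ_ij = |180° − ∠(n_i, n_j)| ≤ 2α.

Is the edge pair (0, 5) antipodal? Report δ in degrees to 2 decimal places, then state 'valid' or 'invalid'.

δ = 134.63°, invalid

α = atan 0.3 = 16.70°;  2α = 33.40°
edge 0: e_0 = (-1.82, -1.38);  n_0 = (-0.6042, +0.7968)
edge 5: e_5 = (-1.18, +0.17);  n_5 = (+0.1426, +0.9898)
∠(n_0, n_5) = 45.37°
δ = |180° − 45.37°| = 134.63°
134.63° > 2α = 33.40°  →  invalid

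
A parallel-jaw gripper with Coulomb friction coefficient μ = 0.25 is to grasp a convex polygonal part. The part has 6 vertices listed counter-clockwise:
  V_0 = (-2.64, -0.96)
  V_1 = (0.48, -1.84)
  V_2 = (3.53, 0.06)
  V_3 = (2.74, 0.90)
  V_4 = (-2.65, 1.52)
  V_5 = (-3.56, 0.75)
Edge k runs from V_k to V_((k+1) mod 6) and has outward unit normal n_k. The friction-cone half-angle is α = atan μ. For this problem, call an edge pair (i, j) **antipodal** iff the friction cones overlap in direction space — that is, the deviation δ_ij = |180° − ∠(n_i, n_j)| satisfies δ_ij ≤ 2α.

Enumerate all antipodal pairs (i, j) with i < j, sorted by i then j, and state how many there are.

count = 3; pairs: (0,3), (1,4), (2,5)

α = atan 0.25 = 14.04°;  2α = 28.07°
n_0 = (-0.2715, -0.9624)
n_1 = (+0.5287, -0.8488)
n_2 = (+0.7285, +0.6851)
n_3 = (+0.1143, +0.9934)
n_4 = (-0.6459, +0.7634)
n_5 = (-0.8806, -0.4738)
  (0,1): δ = 132.33°  ·
  (0,2): δ = 31.01°  ·
  (0,3): δ = 9.19°  ✓
  (0,4): δ = 55.99°  ·
  (0,5): δ = 134.03°  ·
  (1,2): δ = 78.68°  ·
  (1,3): δ = 38.48°  ·
  (1,4): δ = 8.32°  ✓
  (1,5): δ = 86.36°  ·
  (2,3): δ = 139.80°  ·
  (2,4): δ = 93.01°  ·
  (2,5): δ = 14.96°  ✓
  (3,4): δ = 133.20°  ·
  (3,5): δ = 55.16°  ·
  (4,5): δ = 101.96°  ·
antipodal pairs: 3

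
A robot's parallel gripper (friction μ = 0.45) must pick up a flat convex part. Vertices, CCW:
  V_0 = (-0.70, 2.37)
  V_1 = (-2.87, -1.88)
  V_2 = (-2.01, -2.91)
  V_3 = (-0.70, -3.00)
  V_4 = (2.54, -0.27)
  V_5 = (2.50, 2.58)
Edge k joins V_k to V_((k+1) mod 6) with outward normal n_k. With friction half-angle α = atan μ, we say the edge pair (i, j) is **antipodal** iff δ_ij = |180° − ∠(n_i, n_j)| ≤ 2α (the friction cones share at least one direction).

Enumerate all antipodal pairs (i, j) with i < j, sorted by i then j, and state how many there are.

count = 5; pairs: (0,3), (0,4), (1,4), (2,5), (3,5)

α = atan 0.45 = 24.23°;  2α = 48.46°
n_0 = (-0.8906, +0.4547)
n_1 = (-0.7676, -0.6409)
n_2 = (-0.0685, -0.9976)
n_3 = (+0.6444, -0.7647)
n_4 = (+0.9999, +0.0140)
n_5 = (-0.0655, +0.9979)
  (0,1): δ = 113.09°  ·
  (0,2): δ = 66.88°  ·
  (0,3): δ = 22.83°  ✓
  (0,4): δ = 27.85°  ✓
  (0,5): δ = 120.80°  ·
  (1,2): δ = 133.79°  ·
  (1,3): δ = 89.74°  ·
  (1,4): δ = 39.06°  ✓
  (1,5): δ = 53.89°  ·
  (2,3): δ = 135.95°  ·
  (2,4): δ = 85.27°  ·
  (2,5): δ = 7.68°  ✓
  (3,4): δ = 129.31°  ·
  (3,5): δ = 36.36°  ✓
  (4,5): δ = 87.05°  ·
antipodal pairs: 5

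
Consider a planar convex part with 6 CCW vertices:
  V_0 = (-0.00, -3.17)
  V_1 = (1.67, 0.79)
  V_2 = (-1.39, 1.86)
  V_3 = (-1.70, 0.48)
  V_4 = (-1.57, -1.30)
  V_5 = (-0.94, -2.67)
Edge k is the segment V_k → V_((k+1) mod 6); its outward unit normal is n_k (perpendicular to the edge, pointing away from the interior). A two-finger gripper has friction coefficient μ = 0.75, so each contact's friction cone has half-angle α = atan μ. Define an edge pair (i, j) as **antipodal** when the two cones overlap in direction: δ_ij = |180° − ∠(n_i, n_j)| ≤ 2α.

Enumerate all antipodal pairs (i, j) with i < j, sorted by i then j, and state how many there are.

α = atan 0.75 = 36.87°;  2α = 73.74°
n_0 = (+0.9214, -0.3886)
n_1 = (+0.3301, +0.9440)
n_2 = (-0.9757, +0.2192)
n_3 = (-0.9973, -0.0728)
n_4 = (-0.9085, -0.4178)
n_5 = (-0.4696, -0.8829)
  (0,1): δ = 86.41°  ·
  (0,2): δ = 10.21°  ✓
  (0,3): δ = 27.04°  ✓
  (0,4): δ = 47.56°  ✓
  (0,5): δ = 84.86°  ·
  (1,2): δ = 83.39°  ·
  (1,3): δ = 66.55°  ✓
  (1,4): δ = 46.03°  ✓
  (1,5): δ = 8.74°  ✓
  (2,3): δ = 163.16°  ·
  (2,4): δ = 142.64°  ·
  (2,5): δ = 105.35°  ·
  (3,4): δ = 159.48°  ·
  (3,5): δ = 122.19°  ·
  (4,5): δ = 142.70°  ·
antipodal pairs: 6

count = 6; pairs: (0,2), (0,3), (0,4), (1,3), (1,4), (1,5)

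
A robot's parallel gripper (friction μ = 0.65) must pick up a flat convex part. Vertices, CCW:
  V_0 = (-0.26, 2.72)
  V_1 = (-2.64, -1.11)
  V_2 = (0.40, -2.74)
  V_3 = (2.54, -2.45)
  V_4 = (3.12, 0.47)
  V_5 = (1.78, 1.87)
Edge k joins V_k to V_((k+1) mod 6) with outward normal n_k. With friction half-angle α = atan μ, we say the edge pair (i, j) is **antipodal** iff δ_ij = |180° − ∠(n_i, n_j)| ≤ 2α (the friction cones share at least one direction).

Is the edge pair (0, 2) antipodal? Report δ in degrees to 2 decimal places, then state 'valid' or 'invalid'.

α = atan 0.65 = 33.02°;  2α = 66.05°
edge 0: e_0 = (-2.38, -3.83);  n_0 = (-0.8494, +0.5278)
edge 2: e_2 = (+2.14, +0.29);  n_2 = (+0.1343, -0.9909)
∠(n_0, n_2) = 129.57°
δ = |180° − 129.57°| = 50.43°
50.43° ≤ 2α = 66.05°  →  valid

δ = 50.43°, valid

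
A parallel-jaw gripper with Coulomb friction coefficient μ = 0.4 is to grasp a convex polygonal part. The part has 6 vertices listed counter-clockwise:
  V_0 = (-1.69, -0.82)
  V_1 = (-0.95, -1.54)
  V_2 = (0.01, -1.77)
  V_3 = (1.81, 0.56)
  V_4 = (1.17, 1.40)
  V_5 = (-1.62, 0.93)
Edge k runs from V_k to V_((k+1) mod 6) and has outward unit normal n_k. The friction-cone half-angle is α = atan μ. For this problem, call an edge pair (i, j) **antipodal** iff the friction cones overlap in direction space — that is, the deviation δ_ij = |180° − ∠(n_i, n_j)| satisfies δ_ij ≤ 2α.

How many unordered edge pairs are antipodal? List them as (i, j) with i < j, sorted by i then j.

α = atan 0.4 = 21.80°;  2α = 43.60°
n_0 = (-0.6974, -0.7167)
n_1 = (-0.2330, -0.9725)
n_2 = (+0.7914, -0.6114)
n_3 = (+0.7954, +0.6060)
n_4 = (-0.1661, +0.9861)
n_5 = (-0.9992, +0.0400)
  (0,1): δ = 149.26°  ·
  (0,2): δ = 83.47°  ·
  (0,3): δ = 8.48°  ✓
  (0,4): δ = 53.78°  ·
  (0,5): δ = 131.92°  ·
  (1,2): δ = 114.21°  ·
  (1,3): δ = 39.22°  ✓
  (1,4): δ = 23.04°  ✓
  (1,5): δ = 101.18°  ·
  (2,3): δ = 105.01°  ·
  (2,4): δ = 42.75°  ✓
  (2,5): δ = 35.40°  ✓
  (3,4): δ = 117.74°  ·
  (3,5): δ = 39.59°  ✓
  (4,5): δ = 101.85°  ·
antipodal pairs: 6

count = 6; pairs: (0,3), (1,3), (1,4), (2,4), (2,5), (3,5)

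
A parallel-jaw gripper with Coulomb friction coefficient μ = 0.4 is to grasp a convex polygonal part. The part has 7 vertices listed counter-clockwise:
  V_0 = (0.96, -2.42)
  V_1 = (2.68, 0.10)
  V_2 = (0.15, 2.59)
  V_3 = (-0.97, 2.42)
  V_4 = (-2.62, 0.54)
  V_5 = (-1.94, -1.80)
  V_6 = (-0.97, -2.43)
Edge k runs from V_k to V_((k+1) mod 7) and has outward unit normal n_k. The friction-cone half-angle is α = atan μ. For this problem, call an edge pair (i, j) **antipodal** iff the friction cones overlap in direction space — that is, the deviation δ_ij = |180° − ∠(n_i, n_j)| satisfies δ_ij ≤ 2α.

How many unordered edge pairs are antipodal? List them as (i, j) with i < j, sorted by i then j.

α = atan 0.4 = 21.80°;  2α = 43.60°
n_0 = (+0.8259, -0.5637)
n_1 = (+0.7015, +0.7127)
n_2 = (-0.1501, +0.9887)
n_3 = (-0.7516, +0.6596)
n_4 = (-0.9603, -0.2791)
n_5 = (-0.5447, -0.8386)
n_6 = (+0.0052, -1.0000)
  (0,1): δ = 100.23°  ·
  (0,2): δ = 47.05°  ·
  (0,3): δ = 6.96°  ✓
  (0,4): δ = 50.52°  ·
  (0,5): δ = 91.31°  ·
  (0,6): δ = 124.61°  ·
  (1,2): δ = 126.83°  ·
  (1,3): δ = 86.73°  ·
  (1,4): δ = 29.25°  ✓
  (1,5): δ = 11.54°  ✓
  (1,6): δ = 44.84°  ·
  (2,3): δ = 139.90°  ·
  (2,4): δ = 82.43°  ·
  (2,5): δ = 41.63°  ✓
  (2,6): δ = 8.33°  ✓
  (3,4): δ = 122.52°  ·
  (3,5): δ = 81.73°  ·
  (3,6): δ = 48.43°  ·
  (4,5): δ = 139.21°  ·
  (4,6): δ = 105.91°  ·
  (5,6): δ = 146.70°  ·
antipodal pairs: 5

count = 5; pairs: (0,3), (1,4), (1,5), (2,5), (2,6)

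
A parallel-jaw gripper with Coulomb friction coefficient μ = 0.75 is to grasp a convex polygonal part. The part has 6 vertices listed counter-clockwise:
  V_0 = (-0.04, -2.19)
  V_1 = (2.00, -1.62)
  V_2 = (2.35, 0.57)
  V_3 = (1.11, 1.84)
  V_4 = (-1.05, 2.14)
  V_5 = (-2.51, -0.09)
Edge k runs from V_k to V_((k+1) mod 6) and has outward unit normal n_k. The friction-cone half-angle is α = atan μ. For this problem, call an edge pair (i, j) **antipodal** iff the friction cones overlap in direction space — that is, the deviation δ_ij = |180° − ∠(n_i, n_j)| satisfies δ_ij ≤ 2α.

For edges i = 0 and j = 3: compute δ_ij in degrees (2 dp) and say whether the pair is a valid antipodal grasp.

α = atan 0.75 = 36.87°;  2α = 73.74°
edge 0: e_0 = (+2.04, +0.57);  n_0 = (+0.2691, -0.9631)
edge 3: e_3 = (-2.16, +0.30);  n_3 = (+0.1376, +0.9905)
∠(n_0, n_3) = 156.48°
δ = |180° − 156.48°| = 23.52°
23.52° ≤ 2α = 73.74°  →  valid

δ = 23.52°, valid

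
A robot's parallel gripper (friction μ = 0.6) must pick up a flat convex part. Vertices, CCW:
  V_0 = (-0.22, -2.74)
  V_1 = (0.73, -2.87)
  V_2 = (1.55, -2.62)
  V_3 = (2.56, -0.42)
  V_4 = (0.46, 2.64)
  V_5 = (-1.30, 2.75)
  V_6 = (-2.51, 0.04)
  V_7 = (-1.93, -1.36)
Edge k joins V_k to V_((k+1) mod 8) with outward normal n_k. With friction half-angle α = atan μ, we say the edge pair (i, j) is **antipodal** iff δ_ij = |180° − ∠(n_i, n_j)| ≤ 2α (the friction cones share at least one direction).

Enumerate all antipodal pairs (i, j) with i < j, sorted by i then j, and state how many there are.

count = 10; pairs: (0,3), (0,4), (1,4), (1,5), (2,5), (2,6), (3,5), (3,6), (3,7), (4,7)

α = atan 0.6 = 30.96°;  2α = 61.93°
n_0 = (-0.1356, -0.9908)
n_1 = (+0.2916, -0.9565)
n_2 = (+0.9088, -0.4172)
n_3 = (+0.8245, +0.5658)
n_4 = (+0.0624, +0.9981)
n_5 = (-0.9131, +0.4077)
n_6 = (-0.9239, -0.3827)
n_7 = (-0.6280, -0.7782)
  (0,1): δ = 155.25°  ·
  (0,2): δ = 106.87°  ·
  (0,3): δ = 47.75°  ✓
  (0,4): δ = 4.22°  ✓
  (0,5): δ = 73.73°  ·
  (0,6): δ = 120.30°  ·
  (0,7): δ = 148.89°  ·
  (1,2): δ = 131.61°  ·
  (1,3): δ = 72.49°  ·
  (1,4): δ = 20.53°  ✓
  (1,5): δ = 48.98°  ✓
  (1,6): δ = 95.55°  ·
  (1,7): δ = 124.14°  ·
  (2,3): δ = 120.88°  ·
  (2,4): δ = 68.92°  ·
  (2,5): δ = 0.60°  ✓
  (2,6): δ = 47.16°  ✓
  (2,7): δ = 75.76°  ·
  (3,4): δ = 128.04°  ·
  (3,5): δ = 58.52°  ✓
  (3,6): δ = 11.96°  ✓
  (3,7): δ = 16.64°  ✓
  (4,5): δ = 110.48°  ·
  (4,6): δ = 63.92°  ·
  (4,7): δ = 35.33°  ✓
  (5,6): δ = 133.44°  ·
  (5,7): δ = 104.84°  ·
  (6,7): δ = 151.41°  ·
antipodal pairs: 10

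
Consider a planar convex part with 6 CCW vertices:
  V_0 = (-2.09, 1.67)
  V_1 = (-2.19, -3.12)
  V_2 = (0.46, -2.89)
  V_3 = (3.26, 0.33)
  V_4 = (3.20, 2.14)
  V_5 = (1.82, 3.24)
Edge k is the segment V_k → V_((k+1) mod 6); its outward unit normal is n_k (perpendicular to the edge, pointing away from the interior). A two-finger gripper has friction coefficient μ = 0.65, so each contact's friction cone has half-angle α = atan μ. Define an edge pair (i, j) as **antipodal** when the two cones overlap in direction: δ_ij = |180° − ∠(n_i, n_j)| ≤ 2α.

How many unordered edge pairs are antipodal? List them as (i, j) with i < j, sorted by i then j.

α = atan 0.65 = 33.02°;  2α = 66.05°
n_0 = (-0.9998, +0.0209)
n_1 = (+0.0865, -0.9963)
n_2 = (+0.7546, -0.6562)
n_3 = (+0.9995, +0.0331)
n_4 = (+0.6233, +0.7820)
n_5 = (-0.3726, +0.9280)
  (0,1): δ = 83.84°  ·
  (0,2): δ = 39.81°  ✓
  (0,3): δ = 3.09°  ✓
  (0,4): δ = 52.64°  ✓
  (0,5): δ = 113.07°  ·
  (1,2): δ = 135.97°  ·
  (1,3): δ = 93.06°  ·
  (1,4): δ = 43.52°  ✓
  (1,5): δ = 16.92°  ✓
  (2,3): δ = 137.09°  ·
  (2,4): δ = 87.55°  ·
  (2,5): δ = 27.11°  ✓
  (3,4): δ = 130.46°  ·
  (3,5): δ = 70.02°  ·
  (4,5): δ = 119.56°  ·
antipodal pairs: 6

count = 6; pairs: (0,2), (0,3), (0,4), (1,4), (1,5), (2,5)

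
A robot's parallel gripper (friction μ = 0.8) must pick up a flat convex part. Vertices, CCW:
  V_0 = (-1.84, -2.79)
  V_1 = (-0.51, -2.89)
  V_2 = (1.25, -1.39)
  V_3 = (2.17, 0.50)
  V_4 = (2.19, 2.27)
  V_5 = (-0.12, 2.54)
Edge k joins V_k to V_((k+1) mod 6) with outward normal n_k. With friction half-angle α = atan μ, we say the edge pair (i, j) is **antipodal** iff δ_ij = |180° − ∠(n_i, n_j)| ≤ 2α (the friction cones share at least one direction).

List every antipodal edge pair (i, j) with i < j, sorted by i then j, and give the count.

count = 7; pairs: (0,4), (0,5), (1,4), (1,5), (2,4), (2,5), (3,5)

α = atan 0.8 = 38.66°;  2α = 77.32°
n_0 = (-0.0750, -0.9972)
n_1 = (+0.6487, -0.7611)
n_2 = (+0.8991, -0.4377)
n_3 = (+0.9999, -0.0113)
n_4 = (+0.1161, +0.9932)
n_5 = (-0.9517, +0.3071)
  (0,1): δ = 135.26°  ·
  (0,2): δ = 111.66°  ·
  (0,3): δ = 86.35°  ·
  (0,4): δ = 2.37°  ✓
  (0,5): δ = 76.41°  ✓
  (1,2): δ = 156.40°  ·
  (1,3): δ = 131.09°  ·
  (1,4): δ = 47.11°  ✓
  (1,5): δ = 31.67°  ✓
  (2,3): δ = 154.69°  ·
  (2,4): δ = 70.71°  ✓
  (2,5): δ = 8.07°  ✓
  (3,4): δ = 96.02°  ·
  (3,5): δ = 17.24°  ✓
  (4,5): δ = 101.22°  ·
antipodal pairs: 7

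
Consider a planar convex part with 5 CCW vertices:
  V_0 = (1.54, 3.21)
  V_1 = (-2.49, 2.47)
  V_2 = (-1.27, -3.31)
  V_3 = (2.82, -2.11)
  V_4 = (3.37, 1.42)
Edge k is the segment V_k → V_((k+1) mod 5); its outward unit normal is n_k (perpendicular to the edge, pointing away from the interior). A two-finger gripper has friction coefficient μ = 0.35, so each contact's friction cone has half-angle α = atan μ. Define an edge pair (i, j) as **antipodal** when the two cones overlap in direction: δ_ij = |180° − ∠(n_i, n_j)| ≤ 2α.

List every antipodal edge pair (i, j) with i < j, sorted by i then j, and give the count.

α = atan 0.35 = 19.29°;  2α = 38.58°
n_0 = (-0.1806, +0.9836)
n_1 = (-0.9784, -0.2065)
n_2 = (+0.2815, -0.9596)
n_3 = (+0.9881, -0.1539)
n_4 = (+0.6993, +0.7149)
  (0,1): δ = 88.49°  ·
  (0,2): δ = 5.95°  ✓
  (0,3): δ = 70.74°  ·
  (0,4): δ = 125.23°  ·
  (1,2): δ = 85.57°  ·
  (1,3): δ = 20.77°  ✓
  (1,4): δ = 33.71°  ✓
  (2,3): δ = 115.21°  ·
  (2,4): δ = 60.72°  ·
  (3,4): δ = 125.51°  ·
antipodal pairs: 3

count = 3; pairs: (0,2), (1,3), (1,4)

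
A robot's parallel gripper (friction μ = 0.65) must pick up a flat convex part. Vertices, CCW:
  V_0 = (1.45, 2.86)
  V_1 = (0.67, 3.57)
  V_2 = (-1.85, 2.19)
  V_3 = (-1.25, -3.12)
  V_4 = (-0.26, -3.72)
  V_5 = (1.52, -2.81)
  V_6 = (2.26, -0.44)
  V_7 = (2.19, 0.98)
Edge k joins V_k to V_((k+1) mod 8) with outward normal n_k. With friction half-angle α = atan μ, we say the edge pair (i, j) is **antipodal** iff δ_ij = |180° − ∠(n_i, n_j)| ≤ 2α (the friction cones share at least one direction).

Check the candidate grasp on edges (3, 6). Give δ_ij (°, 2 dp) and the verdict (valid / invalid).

α = atan 0.65 = 33.02°;  2α = 66.05°
edge 3: e_3 = (+0.99, -0.60);  n_3 = (-0.5183, -0.8552)
edge 6: e_6 = (-0.07, +1.42);  n_6 = (+0.9988, +0.0492)
∠(n_3, n_6) = 124.04°
δ = |180° − 124.04°| = 55.96°
55.96° ≤ 2α = 66.05°  →  valid

δ = 55.96°, valid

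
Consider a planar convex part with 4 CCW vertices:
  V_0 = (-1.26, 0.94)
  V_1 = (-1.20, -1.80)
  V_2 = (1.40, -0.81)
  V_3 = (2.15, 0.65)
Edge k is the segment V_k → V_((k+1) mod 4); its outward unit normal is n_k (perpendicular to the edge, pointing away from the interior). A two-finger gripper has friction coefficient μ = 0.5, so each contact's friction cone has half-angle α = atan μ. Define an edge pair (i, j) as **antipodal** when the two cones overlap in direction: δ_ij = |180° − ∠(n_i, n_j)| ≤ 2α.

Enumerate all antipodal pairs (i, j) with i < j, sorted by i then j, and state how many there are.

α = atan 0.5 = 26.57°;  2α = 53.13°
n_0 = (-0.9998, -0.0219)
n_1 = (+0.3558, -0.9345)
n_2 = (+0.8895, -0.4569)
n_3 = (+0.0847, +0.9964)
  (0,1): δ = 70.41°  ·
  (0,2): δ = 28.44°  ✓
  (0,3): δ = 83.88°  ·
  (1,2): δ = 138.03°  ·
  (1,3): δ = 25.71°  ✓
  (2,3): δ = 67.67°  ·
antipodal pairs: 2

count = 2; pairs: (0,2), (1,3)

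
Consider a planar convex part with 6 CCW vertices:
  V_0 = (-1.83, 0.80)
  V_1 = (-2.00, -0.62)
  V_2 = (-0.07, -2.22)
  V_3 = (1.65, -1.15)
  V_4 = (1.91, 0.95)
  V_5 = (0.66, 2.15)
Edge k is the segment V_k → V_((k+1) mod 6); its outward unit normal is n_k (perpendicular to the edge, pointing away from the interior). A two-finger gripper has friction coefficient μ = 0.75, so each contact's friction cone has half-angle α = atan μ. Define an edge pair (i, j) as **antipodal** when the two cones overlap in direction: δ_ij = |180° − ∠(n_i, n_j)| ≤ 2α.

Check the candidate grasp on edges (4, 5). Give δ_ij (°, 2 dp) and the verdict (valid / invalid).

α = atan 0.75 = 36.87°;  2α = 73.74°
edge 4: e_4 = (-1.25, +1.20);  n_4 = (+0.6925, +0.7214)
edge 5: e_5 = (-2.49, -1.35);  n_5 = (-0.4766, +0.8791)
∠(n_4, n_5) = 72.30°
δ = |180° − 72.30°| = 107.70°
107.70° > 2α = 73.74°  →  invalid

δ = 107.70°, invalid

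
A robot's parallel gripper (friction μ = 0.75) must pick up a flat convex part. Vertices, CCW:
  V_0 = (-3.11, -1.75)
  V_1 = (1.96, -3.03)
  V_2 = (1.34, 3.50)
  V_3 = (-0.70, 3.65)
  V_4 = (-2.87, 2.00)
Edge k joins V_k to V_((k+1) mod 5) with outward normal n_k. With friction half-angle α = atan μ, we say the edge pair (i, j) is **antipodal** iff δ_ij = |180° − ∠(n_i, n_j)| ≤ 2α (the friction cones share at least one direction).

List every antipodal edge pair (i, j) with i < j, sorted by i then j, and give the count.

count = 5; pairs: (0,1), (0,2), (0,3), (1,3), (1,4)

α = atan 0.75 = 36.87°;  2α = 73.74°
n_0 = (-0.2448, -0.9696)
n_1 = (+0.9955, +0.0945)
n_2 = (+0.0733, +0.9973)
n_3 = (-0.6053, +0.7960)
n_4 = (-0.9980, +0.0639)
  (0,1): δ = 70.41°  ✓
  (0,2): δ = 9.96°  ✓
  (0,3): δ = 51.42°  ✓
  (0,4): δ = 100.51°  ·
  (1,2): δ = 99.63°  ·
  (1,3): δ = 58.18°  ✓
  (1,4): δ = 9.09°  ✓
  (2,3): δ = 138.55°  ·
  (2,4): δ = 89.46°  ·
  (3,4): δ = 130.91°  ·
antipodal pairs: 5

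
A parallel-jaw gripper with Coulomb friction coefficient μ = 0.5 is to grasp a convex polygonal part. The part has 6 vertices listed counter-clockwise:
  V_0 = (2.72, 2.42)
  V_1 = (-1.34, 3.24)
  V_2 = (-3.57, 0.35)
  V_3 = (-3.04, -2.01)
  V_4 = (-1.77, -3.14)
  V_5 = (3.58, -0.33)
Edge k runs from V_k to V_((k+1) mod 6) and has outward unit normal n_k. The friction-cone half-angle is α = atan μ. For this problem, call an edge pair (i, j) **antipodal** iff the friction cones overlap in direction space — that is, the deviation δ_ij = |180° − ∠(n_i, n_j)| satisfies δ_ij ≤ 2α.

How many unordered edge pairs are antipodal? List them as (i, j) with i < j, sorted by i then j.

count = 5; pairs: (0,3), (0,4), (1,4), (2,5), (3,5)

α = atan 0.5 = 26.57°;  2α = 53.13°
n_0 = (+0.1980, +0.9802)
n_1 = (-0.7917, +0.6109)
n_2 = (-0.9757, -0.2191)
n_3 = (-0.6647, -0.7471)
n_4 = (+0.4650, -0.8853)
n_5 = (+0.9544, +0.2985)
  (0,1): δ = 116.24°  ·
  (0,2): δ = 65.92°  ·
  (0,3): δ = 30.24°  ✓
  (0,4): δ = 39.13°  ✓
  (0,5): δ = 118.78°  ·
  (1,2): δ = 129.69°  ·
  (1,3): δ = 94.01°  ·
  (1,4): δ = 24.64°  ✓
  (1,5): δ = 55.02°  ·
  (2,3): δ = 144.32°  ·
  (2,4): δ = 74.95°  ·
  (2,5): δ = 4.71°  ✓
  (3,4): δ = 110.63°  ·
  (3,5): δ = 30.97°  ✓
  (4,5): δ = 100.34°  ·
antipodal pairs: 5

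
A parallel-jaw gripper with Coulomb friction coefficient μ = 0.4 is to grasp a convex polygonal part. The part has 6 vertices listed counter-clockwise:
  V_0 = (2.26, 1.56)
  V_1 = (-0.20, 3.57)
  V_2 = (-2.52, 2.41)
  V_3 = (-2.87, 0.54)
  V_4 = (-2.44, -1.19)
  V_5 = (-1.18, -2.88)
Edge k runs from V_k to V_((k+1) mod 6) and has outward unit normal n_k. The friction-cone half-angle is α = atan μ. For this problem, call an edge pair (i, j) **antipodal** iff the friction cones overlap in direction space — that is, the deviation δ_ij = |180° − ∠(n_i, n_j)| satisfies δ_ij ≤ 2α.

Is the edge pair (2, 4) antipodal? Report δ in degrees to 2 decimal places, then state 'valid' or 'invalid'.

α = atan 0.4 = 21.80°;  2α = 43.60°
edge 2: e_2 = (-0.35, -1.87);  n_2 = (-0.9829, +0.1840)
edge 4: e_4 = (+1.26, -1.69);  n_4 = (-0.8017, -0.5977)
∠(n_2, n_4) = 47.31°
δ = |180° − 47.31°| = 132.69°
132.69° > 2α = 43.60°  →  invalid

δ = 132.69°, invalid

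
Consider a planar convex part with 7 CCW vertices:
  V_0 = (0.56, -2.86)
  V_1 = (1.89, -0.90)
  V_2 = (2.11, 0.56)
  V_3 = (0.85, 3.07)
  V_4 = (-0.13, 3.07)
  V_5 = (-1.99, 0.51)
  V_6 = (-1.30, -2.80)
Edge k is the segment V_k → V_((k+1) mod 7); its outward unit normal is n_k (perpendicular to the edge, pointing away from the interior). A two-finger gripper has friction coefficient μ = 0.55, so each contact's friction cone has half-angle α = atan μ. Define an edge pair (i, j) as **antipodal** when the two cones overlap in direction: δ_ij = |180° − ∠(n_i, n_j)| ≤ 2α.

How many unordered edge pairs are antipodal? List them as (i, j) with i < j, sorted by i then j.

α = atan 0.55 = 28.81°;  2α = 57.62°
n_0 = (+0.8275, -0.5615)
n_1 = (+0.9888, -0.1490)
n_2 = (+0.8937, +0.4486)
n_3 = (+0.0000, +1.0000)
n_4 = (-0.8090, +0.5878)
n_5 = (-0.9790, -0.2041)
n_6 = (-0.0322, -0.9995)
  (0,1): δ = 154.41°  ·
  (0,2): δ = 119.18°  ·
  (0,3): δ = 55.84°  ✓
  (0,4): δ = 1.84°  ✓
  (0,5): δ = 45.93°  ✓
  (0,6): δ = 122.31°  ·
  (1,2): δ = 144.77°  ·
  (1,3): δ = 81.43°  ·
  (1,4): δ = 27.43°  ✓
  (1,5): δ = 20.34°  ✓
  (1,6): δ = 96.72°  ·
  (2,3): δ = 116.66°  ·
  (2,4): δ = 62.66°  ·
  (2,5): δ = 14.88°  ✓
  (2,6): δ = 61.50°  ·
  (3,4): δ = 126.00°  ·
  (3,5): δ = 78.22°  ·
  (3,6): δ = 1.85°  ✓
  (4,5): δ = 132.22°  ·
  (4,6): δ = 55.85°  ✓
  (5,6): δ = 103.62°  ·
antipodal pairs: 8

count = 8; pairs: (0,3), (0,4), (0,5), (1,4), (1,5), (2,5), (3,6), (4,6)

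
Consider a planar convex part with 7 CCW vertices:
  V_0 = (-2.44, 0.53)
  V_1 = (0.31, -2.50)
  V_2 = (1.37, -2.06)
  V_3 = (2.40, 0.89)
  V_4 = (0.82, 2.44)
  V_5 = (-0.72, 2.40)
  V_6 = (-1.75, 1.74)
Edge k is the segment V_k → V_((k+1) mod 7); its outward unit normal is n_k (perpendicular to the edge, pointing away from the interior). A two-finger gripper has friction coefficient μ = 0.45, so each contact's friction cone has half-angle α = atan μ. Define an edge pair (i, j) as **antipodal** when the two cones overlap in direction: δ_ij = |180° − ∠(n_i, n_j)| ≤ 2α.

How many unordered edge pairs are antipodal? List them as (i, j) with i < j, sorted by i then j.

count = 6; pairs: (0,3), (1,4), (1,5), (1,6), (2,5), (2,6)

α = atan 0.45 = 24.23°;  2α = 48.46°
n_0 = (-0.7405, -0.6721)
n_1 = (+0.3834, -0.9236)
n_2 = (+0.9441, -0.3296)
n_3 = (+0.7003, +0.7139)
n_4 = (-0.0260, +0.9997)
n_5 = (-0.5395, +0.8420)
n_6 = (-0.8687, +0.4954)
  (0,1): δ = 109.68°  ·
  (0,2): δ = 61.47°  ·
  (0,3): δ = 3.32°  ✓
  (0,4): δ = 49.26°  ·
  (0,5): δ = 80.42°  ·
  (0,6): δ = 108.08°  ·
  (1,2): δ = 131.79°  ·
  (1,3): δ = 66.99°  ·
  (1,4): δ = 21.06°  ✓
  (1,5): δ = 10.11°  ✓
  (1,6): δ = 37.76°  ✓
  (2,3): δ = 115.20°  ·
  (2,4): δ = 69.27°  ·
  (2,5): δ = 38.10°  ✓
  (2,6): δ = 10.45°  ✓
  (3,4): δ = 134.06°  ·
  (3,5): δ = 102.90°  ·
  (3,6): δ = 75.24°  ·
  (4,5): δ = 148.84°  ·
  (4,6): δ = 121.18°  ·
  (5,6): δ = 152.34°  ·
antipodal pairs: 6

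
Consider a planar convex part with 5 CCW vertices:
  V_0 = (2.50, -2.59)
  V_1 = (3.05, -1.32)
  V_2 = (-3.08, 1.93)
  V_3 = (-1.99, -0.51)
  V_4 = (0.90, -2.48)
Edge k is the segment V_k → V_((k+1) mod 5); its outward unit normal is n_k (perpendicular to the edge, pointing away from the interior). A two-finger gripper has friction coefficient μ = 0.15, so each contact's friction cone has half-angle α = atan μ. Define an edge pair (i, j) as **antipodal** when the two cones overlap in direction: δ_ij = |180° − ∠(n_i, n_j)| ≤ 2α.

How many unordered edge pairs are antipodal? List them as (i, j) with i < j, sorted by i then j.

α = atan 0.15 = 8.53°;  2α = 17.06°
n_0 = (+0.9176, -0.3974)
n_1 = (+0.4684, +0.8835)
n_2 = (-0.9130, -0.4079)
n_3 = (-0.5632, -0.8263)
n_4 = (-0.0686, -0.9976)
  (0,1): δ = 94.52°  ·
  (0,2): δ = 47.49°  ·
  (0,3): δ = 79.14°  ·
  (0,4): δ = 109.48°  ·
  (1,2): δ = 38.00°  ·
  (1,3): δ = 6.35°  ✓
  (1,4): δ = 24.00°  ·
  (2,3): δ = 148.35°  ·
  (2,4): δ = 118.00°  ·
  (3,4): δ = 149.65°  ·
antipodal pairs: 1

count = 1; pairs: (1,3)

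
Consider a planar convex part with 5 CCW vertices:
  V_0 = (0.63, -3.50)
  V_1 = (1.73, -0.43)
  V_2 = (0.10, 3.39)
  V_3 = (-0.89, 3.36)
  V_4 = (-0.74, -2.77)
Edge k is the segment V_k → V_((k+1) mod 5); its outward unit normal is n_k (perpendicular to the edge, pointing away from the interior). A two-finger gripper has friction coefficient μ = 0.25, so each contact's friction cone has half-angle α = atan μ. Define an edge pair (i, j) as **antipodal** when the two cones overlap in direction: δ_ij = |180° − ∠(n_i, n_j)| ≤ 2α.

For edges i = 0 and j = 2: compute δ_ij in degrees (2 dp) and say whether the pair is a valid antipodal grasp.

δ = 68.55°, invalid

α = atan 0.25 = 14.04°;  2α = 28.07°
edge 0: e_0 = (+1.10, +3.07);  n_0 = (+0.9414, -0.3373)
edge 2: e_2 = (-0.99, -0.03);  n_2 = (-0.0303, +0.9995)
∠(n_0, n_2) = 111.45°
δ = |180° − 111.45°| = 68.55°
68.55° > 2α = 28.07°  →  invalid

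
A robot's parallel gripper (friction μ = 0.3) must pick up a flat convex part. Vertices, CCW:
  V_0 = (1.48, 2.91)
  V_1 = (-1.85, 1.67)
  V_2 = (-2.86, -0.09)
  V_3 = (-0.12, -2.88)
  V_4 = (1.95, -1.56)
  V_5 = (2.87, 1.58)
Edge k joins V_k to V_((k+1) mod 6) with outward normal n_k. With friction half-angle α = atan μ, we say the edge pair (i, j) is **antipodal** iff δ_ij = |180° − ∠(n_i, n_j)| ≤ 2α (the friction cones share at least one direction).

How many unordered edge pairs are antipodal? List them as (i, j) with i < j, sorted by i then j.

count = 4; pairs: (0,3), (1,3), (1,4), (2,5)

α = atan 0.3 = 16.70°;  2α = 33.40°
n_0 = (-0.3490, +0.9371)
n_1 = (-0.8673, +0.4977)
n_2 = (-0.7135, -0.7007)
n_3 = (+0.5377, -0.8432)
n_4 = (+0.9597, -0.2812)
n_5 = (+0.6913, +0.7225)
  (0,1): δ = 140.27°  ·
  (0,2): δ = 65.94°  ·
  (0,3): δ = 12.10°  ✓
  (0,4): δ = 53.25°  ·
  (0,5): δ = 115.84°  ·
  (1,2): δ = 105.67°  ·
  (1,3): δ = 27.63°  ✓
  (1,4): δ = 13.52°  ✓
  (1,5): δ = 76.11°  ·
  (2,3): δ = 101.96°  ·
  (2,4): δ = 60.81°  ·
  (2,5): δ = 1.78°  ✓
  (3,4): δ = 138.86°  ·
  (3,5): δ = 76.26°  ·
  (4,5): δ = 117.41°  ·
antipodal pairs: 4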